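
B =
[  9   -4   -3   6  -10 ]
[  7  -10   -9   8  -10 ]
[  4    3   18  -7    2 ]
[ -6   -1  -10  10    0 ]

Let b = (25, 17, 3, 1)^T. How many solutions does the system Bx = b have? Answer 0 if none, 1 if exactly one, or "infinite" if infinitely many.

infinite

Row reduce the augmented matrix [B | b].
R2 ← R2 − (7/9)·R1: [0, -62/9, -20/3, 10/3, -20/9, -22/9]
R3 ← R3 − (4/9)·R1: [0, 43/9, 58/3, -29/3, 58/9, -73/9]
R4 ← R4 + (2/3)·R1: [0, -11/3, -12, 14, -20/3, 53/3]
R3 ← R3 + (43/62)·R2: [0, 0, 456/31, -228/31, 152/31, -304/31]
R4 ← R4 − (33/62)·R2: [0, 0, -262/31, 379/31, -170/31, 588/31]
R4 ← R4 + (131/228)·R3: [0, 0, 0, 8, -8/3, 40/3]
The echelon form has 4 nonzero rows, and every pivot lies in the first 5 columns, so rank(B) = rank([B|b]) = 4.
The system is consistent.
rank = 4 < 5 unknowns, so there are infinitely many solutions.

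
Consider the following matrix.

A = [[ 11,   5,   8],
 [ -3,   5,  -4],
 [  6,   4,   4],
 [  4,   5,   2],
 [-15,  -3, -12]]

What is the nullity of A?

Row reduce to echelon form.
R2 ← R2 + (3/11)·R1: [0, 70/11, -20/11]
R3 ← R3 − (6/11)·R1: [0, 14/11, -4/11]
R4 ← R4 − (4/11)·R1: [0, 35/11, -10/11]
R5 ← R5 + (15/11)·R1: [0, 42/11, -12/11]
R3 ← R3 − (1/5)·R2: [0, 0, 0]
R4 ← R4 − (1/2)·R2: [0, 0, 0]
R5 ← R5 − (3/5)·R2: [0, 0, 0]
2 nonzero rows, so rank(A) = 2.
A has 3 columns; by rank–nullity, nullity = 3 − 2 = 1.

1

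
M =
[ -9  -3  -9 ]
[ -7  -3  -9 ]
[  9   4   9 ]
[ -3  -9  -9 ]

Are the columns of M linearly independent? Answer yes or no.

yes

Row reduce M to echelon form.
R2 ← R2 − (7/9)·R1: [0, -2/3, -2]
R3 ← R3 + R1: [0, 1, 0]
R4 ← R4 − (1/3)·R1: [0, -8, -6]
R3 ← R3 + (3/2)·R2: [0, 0, -3]
R4 ← R4 − (12)·R2: [0, 0, 18]
R4 ← R4 + (6)·R3: [0, 0, 0]
3 pivots among 3 columns.
Every column is a pivot column, so the columns are linearly independent.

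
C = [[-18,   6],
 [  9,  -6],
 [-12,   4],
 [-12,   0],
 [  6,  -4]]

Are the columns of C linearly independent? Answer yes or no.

Row reduce C to echelon form.
R2 ← R2 + (1/2)·R1: [0, -3]
R3 ← R3 − (2/3)·R1: [0, 0]
R4 ← R4 − (2/3)·R1: [0, -4]
R5 ← R5 + (1/3)·R1: [0, -2]
R4 ← R4 − (4/3)·R2: [0, 0]
R5 ← R5 − (2/3)·R2: [0, 0]
2 pivots among 2 columns.
Every column is a pivot column, so the columns are linearly independent.

yes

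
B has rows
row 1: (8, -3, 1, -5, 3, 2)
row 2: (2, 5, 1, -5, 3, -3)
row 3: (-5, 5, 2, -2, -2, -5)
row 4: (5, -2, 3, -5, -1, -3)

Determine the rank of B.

4

Row reduce to echelon form.
R2 ← R2 − (1/4)·R1: [0, 23/4, 3/4, -15/4, 9/4, -7/2]
R3 ← R3 + (5/8)·R1: [0, 25/8, 21/8, -41/8, -1/8, -15/4]
R4 ← R4 − (5/8)·R1: [0, -1/8, 19/8, -15/8, -23/8, -17/4]
R3 ← R3 − (25/46)·R2: [0, 0, 51/23, -71/23, -31/23, -85/46]
R4 ← R4 + (1/46)·R2: [0, 0, 55/23, -45/23, -65/23, -199/46]
R4 ← R4 − (55/51)·R3: [0, 0, 0, 70/51, -70/51, -7/3]
Echelon form has 4 nonzero rows, so rank(B) = 4.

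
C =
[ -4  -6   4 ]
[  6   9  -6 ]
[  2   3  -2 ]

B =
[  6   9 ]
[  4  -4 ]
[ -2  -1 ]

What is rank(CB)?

1

First compute CB:
[[-56, -16],
 [ 84,  24],
 [ 28,   8]]
Now row reduce the product.
R2 ← R2 + (3/2)·R1: [0, 0]
R3 ← R3 + (1/2)·R1: [0, 0]
1 nonzero row, so rank(CB) = 1.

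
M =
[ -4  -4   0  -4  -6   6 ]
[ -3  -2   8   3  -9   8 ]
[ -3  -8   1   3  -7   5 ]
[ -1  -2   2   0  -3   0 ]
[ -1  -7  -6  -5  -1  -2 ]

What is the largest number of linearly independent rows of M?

Row reduce to echelon form.
R2 ← R2 − (3/4)·R1: [0, 1, 8, 6, -9/2, 7/2]
R3 ← R3 − (3/4)·R1: [0, -5, 1, 6, -5/2, 1/2]
R4 ← R4 − (1/4)·R1: [0, -1, 2, 1, -3/2, -3/2]
R5 ← R5 − (1/4)·R1: [0, -6, -6, -4, 1/2, -7/2]
R3 ← R3 + (5)·R2: [0, 0, 41, 36, -25, 18]
R4 ← R4 + R2: [0, 0, 10, 7, -6, 2]
R5 ← R5 + (6)·R2: [0, 0, 42, 32, -53/2, 35/2]
R4 ← R4 − (10/41)·R3: [0, 0, 0, -73/41, 4/41, -98/41]
R5 ← R5 − (42/41)·R3: [0, 0, 0, -200/41, -73/82, -77/82]
R5 ← R5 − (200/73)·R4: [0, 0, 0, 0, -169/146, 819/146]
Echelon form has 5 nonzero rows, so rank(M) = 5.
The rank gives the maximum number of linearly independent rows: 5.

5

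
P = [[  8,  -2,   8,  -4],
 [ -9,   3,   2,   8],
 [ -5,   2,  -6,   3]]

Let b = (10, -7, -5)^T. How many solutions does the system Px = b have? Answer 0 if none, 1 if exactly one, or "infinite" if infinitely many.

Row reduce the augmented matrix [P | b].
R2 ← R2 + (9/8)·R1: [0, 3/4, 11, 7/2, 17/4]
R3 ← R3 + (5/8)·R1: [0, 3/4, -1, 1/2, 5/4]
R3 ← R3 − R2: [0, 0, -12, -3, -3]
The echelon form has 3 nonzero rows, and every pivot lies in the first 4 columns, so rank(P) = rank([P|b]) = 3.
The system is consistent.
rank = 3 < 4 unknowns, so there are infinitely many solutions.

infinite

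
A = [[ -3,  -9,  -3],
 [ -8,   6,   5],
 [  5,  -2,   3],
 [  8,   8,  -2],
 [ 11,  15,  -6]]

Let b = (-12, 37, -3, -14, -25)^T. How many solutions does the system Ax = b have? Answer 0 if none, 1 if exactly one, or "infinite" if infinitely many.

Row reduce the augmented matrix [A | b].
R2 ← R2 − (8/3)·R1: [0, 30, 13, 69]
R3 ← R3 + (5/3)·R1: [0, -17, -2, -23]
R4 ← R4 + (8/3)·R1: [0, -16, -10, -46]
R5 ← R5 + (11/3)·R1: [0, -18, -17, -69]
R3 ← R3 + (17/30)·R2: [0, 0, 161/30, 161/10]
R4 ← R4 + (8/15)·R2: [0, 0, -46/15, -46/5]
R5 ← R5 + (3/5)·R2: [0, 0, -46/5, -138/5]
R4 ← R4 + (4/7)·R3: [0, 0, 0, 0]
R5 ← R5 + (12/7)·R3: [0, 0, 0, 0]
The echelon form has 3 nonzero rows, and every pivot lies in the first 3 columns, so rank(A) = rank([A|b]) = 3.
The system is consistent.
rank = 3 = number of unknowns, so the solution is unique.

1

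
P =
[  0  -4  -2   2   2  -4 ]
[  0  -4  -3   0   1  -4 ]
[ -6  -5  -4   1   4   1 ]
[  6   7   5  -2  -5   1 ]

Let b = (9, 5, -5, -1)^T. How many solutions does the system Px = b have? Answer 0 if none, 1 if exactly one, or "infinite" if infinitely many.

Row reduce the augmented matrix [P | b].
Swap R1 ↔ R3
R4 ← R4 + R1: [0, 2, 1, -1, -1, 2, -6]
R3 ← R3 − R2: [0, 0, 1, 2, 1, 0, 4]
R4 ← R4 + (1/2)·R2: [0, 0, -1/2, -1, -1/2, 0, -7/2]
R4 ← R4 + (1/2)·R3: [0, 0, 0, 0, 0, 0, -3/2]
The echelon form has 4 nonzero rows; the last pivot sits in the augmented column, so rank(P) = 3 but rank([P|b]) = 4.
Since the ranks differ, the system is inconsistent.
It has no solutions.

0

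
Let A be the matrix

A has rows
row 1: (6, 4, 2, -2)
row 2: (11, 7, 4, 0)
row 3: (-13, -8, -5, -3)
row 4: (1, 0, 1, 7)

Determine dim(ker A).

2

Row reduce to echelon form.
R2 ← R2 − (11/6)·R1: [0, -1/3, 1/3, 11/3]
R3 ← R3 + (13/6)·R1: [0, 2/3, -2/3, -22/3]
R4 ← R4 − (1/6)·R1: [0, -2/3, 2/3, 22/3]
R3 ← R3 + (2)·R2: [0, 0, 0, 0]
R4 ← R4 − (2)·R2: [0, 0, 0, 0]
2 nonzero rows, so rank(A) = 2.
A has 4 columns; by rank–nullity, nullity = 4 − 2 = 2.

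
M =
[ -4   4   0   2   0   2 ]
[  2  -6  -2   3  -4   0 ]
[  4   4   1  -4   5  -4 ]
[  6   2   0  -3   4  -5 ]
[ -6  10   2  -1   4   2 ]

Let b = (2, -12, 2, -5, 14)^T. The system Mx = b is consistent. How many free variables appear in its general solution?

3

Row reduce the augmented matrix [M | b].
R2 ← R2 + (1/2)·R1: [0, -4, -2, 4, -4, 1, -11]
R3 ← R3 + R1: [0, 8, 1, -2, 5, -2, 4]
R4 ← R4 + (3/2)·R1: [0, 8, 0, 0, 4, -2, -2]
R5 ← R5 − (3/2)·R1: [0, 4, 2, -4, 4, -1, 11]
R3 ← R3 + (2)·R2: [0, 0, -3, 6, -3, 0, -18]
R4 ← R4 + (2)·R2: [0, 0, -4, 8, -4, 0, -24]
R5 ← R5 + R2: [0, 0, 0, 0, 0, 0, 0]
R4 ← R4 − (4/3)·R3: [0, 0, 0, 0, 0, 0, 0]
The echelon form has 3 nonzero rows, and every pivot lies in the first 6 columns, so rank(M) = rank([M|b]) = 3.
The system is consistent.
Free variables = (unknowns) − (rank) = 6 − 3 = 3.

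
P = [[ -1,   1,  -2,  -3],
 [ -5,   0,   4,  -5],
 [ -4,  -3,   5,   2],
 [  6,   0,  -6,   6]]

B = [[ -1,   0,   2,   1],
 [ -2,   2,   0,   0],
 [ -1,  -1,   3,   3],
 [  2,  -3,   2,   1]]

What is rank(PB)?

First compute PB:
[[ -5,  13, -14, -10],
 [ -9,  11,  -8,   2],
 [  9, -17,  11,  13],
 [ 12, -12,   6,  -6]]
Now row reduce the product.
R2 ← R2 − (9/5)·R1: [0, -62/5, 86/5, 20]
R3 ← R3 + (9/5)·R1: [0, 32/5, -71/5, -5]
R4 ← R4 + (12/5)·R1: [0, 96/5, -138/5, -30]
R3 ← R3 + (16/31)·R2: [0, 0, -165/31, 165/31]
R4 ← R4 + (48/31)·R2: [0, 0, -30/31, 30/31]
R4 ← R4 − (2/11)·R3: [0, 0, 0, 0]
3 nonzero rows, so rank(PB) = 3.

3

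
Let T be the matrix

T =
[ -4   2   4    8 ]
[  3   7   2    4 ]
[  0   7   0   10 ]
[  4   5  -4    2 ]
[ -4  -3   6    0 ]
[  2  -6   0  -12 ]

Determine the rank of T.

3

Row reduce to echelon form.
R2 ← R2 + (3/4)·R1: [0, 17/2, 5, 10]
R4 ← R4 + R1: [0, 7, 0, 10]
R5 ← R5 − R1: [0, -5, 2, -8]
R6 ← R6 + (1/2)·R1: [0, -5, 2, -8]
R3 ← R3 − (14/17)·R2: [0, 0, -70/17, 30/17]
R4 ← R4 − (14/17)·R2: [0, 0, -70/17, 30/17]
R5 ← R5 + (10/17)·R2: [0, 0, 84/17, -36/17]
R6 ← R6 + (10/17)·R2: [0, 0, 84/17, -36/17]
R4 ← R4 − R3: [0, 0, 0, 0]
R5 ← R5 + (6/5)·R3: [0, 0, 0, 0]
R6 ← R6 + (6/5)·R3: [0, 0, 0, 0]
Echelon form has 3 nonzero rows, so rank(T) = 3.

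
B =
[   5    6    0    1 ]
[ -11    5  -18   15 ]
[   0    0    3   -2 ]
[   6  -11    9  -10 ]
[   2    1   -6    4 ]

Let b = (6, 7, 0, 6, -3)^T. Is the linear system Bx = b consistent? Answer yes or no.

no

Row reduce the augmented matrix [B | b].
R2 ← R2 + (11/5)·R1: [0, 91/5, -18, 86/5, 101/5]
R4 ← R4 − (6/5)·R1: [0, -91/5, 9, -56/5, -6/5]
R5 ← R5 − (2/5)·R1: [0, -7/5, -6, 18/5, -27/5]
R4 ← R4 + R2: [0, 0, -9, 6, 19]
R5 ← R5 + (1/13)·R2: [0, 0, -96/13, 64/13, -50/13]
R4 ← R4 + (3)·R3: [0, 0, 0, 0, 19]
R5 ← R5 + (32/13)·R3: [0, 0, 0, 0, -50/13]
R5 ← R5 + (50/247)·R4: [0, 0, 0, 0, 0]
The echelon form has 4 nonzero rows; the last pivot sits in the augmented column, so rank(B) = 3 but rank([B|b]) = 4.
Since the ranks differ, the system is inconsistent.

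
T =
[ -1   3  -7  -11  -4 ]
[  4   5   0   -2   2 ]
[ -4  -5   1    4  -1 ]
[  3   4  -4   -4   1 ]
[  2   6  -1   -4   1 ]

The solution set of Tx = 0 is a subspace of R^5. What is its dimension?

1

Row reduce to echelon form.
R2 ← R2 + (4)·R1: [0, 17, -28, -46, -14]
R3 ← R3 − (4)·R1: [0, -17, 29, 48, 15]
R4 ← R4 + (3)·R1: [0, 13, -25, -37, -11]
R5 ← R5 + (2)·R1: [0, 12, -15, -26, -7]
R3 ← R3 + R2: [0, 0, 1, 2, 1]
R4 ← R4 − (13/17)·R2: [0, 0, -61/17, -31/17, -5/17]
R5 ← R5 − (12/17)·R2: [0, 0, 81/17, 110/17, 49/17]
R4 ← R4 + (61/17)·R3: [0, 0, 0, 91/17, 56/17]
R5 ← R5 − (81/17)·R3: [0, 0, 0, -52/17, -32/17]
R5 ← R5 + (4/7)·R4: [0, 0, 0, 0, 0]
4 nonzero rows, so rank(T) = 4.
T has 5 columns; by rank–nullity, nullity = 5 − 4 = 1.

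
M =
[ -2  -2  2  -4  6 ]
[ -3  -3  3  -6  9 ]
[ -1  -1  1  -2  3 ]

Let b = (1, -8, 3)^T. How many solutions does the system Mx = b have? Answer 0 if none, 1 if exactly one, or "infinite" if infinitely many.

0

Row reduce the augmented matrix [M | b].
R2 ← R2 − (3/2)·R1: [0, 0, 0, 0, 0, -19/2]
R3 ← R3 − (1/2)·R1: [0, 0, 0, 0, 0, 5/2]
R3 ← R3 + (5/19)·R2: [0, 0, 0, 0, 0, 0]
The echelon form has 2 nonzero rows; the last pivot sits in the augmented column, so rank(M) = 1 but rank([M|b]) = 2.
Since the ranks differ, the system is inconsistent.
It has no solutions.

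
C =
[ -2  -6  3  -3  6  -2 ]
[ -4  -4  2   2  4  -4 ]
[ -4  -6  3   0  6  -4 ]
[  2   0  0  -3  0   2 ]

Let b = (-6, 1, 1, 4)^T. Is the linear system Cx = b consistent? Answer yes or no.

Row reduce the augmented matrix [C | b].
R2 ← R2 − (2)·R1: [0, 8, -4, 8, -8, 0, 13]
R3 ← R3 − (2)·R1: [0, 6, -3, 6, -6, 0, 13]
R4 ← R4 + R1: [0, -6, 3, -6, 6, 0, -2]
R3 ← R3 − (3/4)·R2: [0, 0, 0, 0, 0, 0, 13/4]
R4 ← R4 + (3/4)·R2: [0, 0, 0, 0, 0, 0, 31/4]
R4 ← R4 − (31/13)·R3: [0, 0, 0, 0, 0, 0, 0]
The echelon form has 3 nonzero rows; the last pivot sits in the augmented column, so rank(C) = 2 but rank([C|b]) = 3.
Since the ranks differ, the system is inconsistent.

no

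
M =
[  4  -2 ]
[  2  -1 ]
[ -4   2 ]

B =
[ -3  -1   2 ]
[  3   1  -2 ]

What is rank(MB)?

1

First compute MB:
[[-18,  -6,  12],
 [ -9,  -3,   6],
 [ 18,   6, -12]]
Now row reduce the product.
R2 ← R2 − (1/2)·R1: [0, 0, 0]
R3 ← R3 + R1: [0, 0, 0]
1 nonzero row, so rank(MB) = 1.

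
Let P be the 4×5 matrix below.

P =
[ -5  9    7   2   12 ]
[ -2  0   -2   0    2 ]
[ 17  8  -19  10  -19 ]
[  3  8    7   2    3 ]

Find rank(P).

4

Row reduce to echelon form.
R2 ← R2 − (2/5)·R1: [0, -18/5, -24/5, -4/5, -14/5]
R3 ← R3 + (17/5)·R1: [0, 193/5, 24/5, 84/5, 109/5]
R4 ← R4 + (3/5)·R1: [0, 67/5, 56/5, 16/5, 51/5]
R3 ← R3 + (193/18)·R2: [0, 0, -140/3, 74/9, -74/9]
R4 ← R4 + (67/18)·R2: [0, 0, -20/3, 2/9, -2/9]
R4 ← R4 − (1/7)·R3: [0, 0, 0, -20/21, 20/21]
Echelon form has 4 nonzero rows, so rank(P) = 4.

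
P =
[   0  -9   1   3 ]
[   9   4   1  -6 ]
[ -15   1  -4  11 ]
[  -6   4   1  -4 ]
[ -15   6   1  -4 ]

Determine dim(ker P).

Row reduce to echelon form.
Swap R1 ↔ R2
R3 ← R3 + (5/3)·R1: [0, 23/3, -7/3, 1]
R4 ← R4 + (2/3)·R1: [0, 20/3, 5/3, -8]
R5 ← R5 + (5/3)·R1: [0, 38/3, 8/3, -14]
R3 ← R3 + (23/27)·R2: [0, 0, -40/27, 32/9]
R4 ← R4 + (20/27)·R2: [0, 0, 65/27, -52/9]
R5 ← R5 + (38/27)·R2: [0, 0, 110/27, -88/9]
R4 ← R4 + (13/8)·R3: [0, 0, 0, 0]
R5 ← R5 + (11/4)·R3: [0, 0, 0, 0]
3 nonzero rows, so rank(P) = 3.
P has 4 columns; by rank–nullity, nullity = 4 − 3 = 1.

1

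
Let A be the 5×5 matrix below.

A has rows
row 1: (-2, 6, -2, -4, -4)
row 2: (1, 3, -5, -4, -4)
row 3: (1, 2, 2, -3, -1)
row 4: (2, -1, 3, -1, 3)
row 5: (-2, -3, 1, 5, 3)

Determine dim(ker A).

1

Row reduce to echelon form.
R2 ← R2 + (1/2)·R1: [0, 6, -6, -6, -6]
R3 ← R3 + (1/2)·R1: [0, 5, 1, -5, -3]
R4 ← R4 + R1: [0, 5, 1, -5, -1]
R5 ← R5 − R1: [0, -9, 3, 9, 7]
R3 ← R3 − (5/6)·R2: [0, 0, 6, 0, 2]
R4 ← R4 − (5/6)·R2: [0, 0, 6, 0, 4]
R5 ← R5 + (3/2)·R2: [0, 0, -6, 0, -2]
R4 ← R4 − R3: [0, 0, 0, 0, 2]
R5 ← R5 + R3: [0, 0, 0, 0, 0]
4 nonzero rows, so rank(A) = 4.
A has 5 columns; by rank–nullity, nullity = 5 − 4 = 1.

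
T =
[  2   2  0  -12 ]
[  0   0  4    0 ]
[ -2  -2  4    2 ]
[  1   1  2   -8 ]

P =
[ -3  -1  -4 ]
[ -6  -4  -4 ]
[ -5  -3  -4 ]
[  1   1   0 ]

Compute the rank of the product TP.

First compute TP:
[[-30, -22, -16],
 [-20, -12, -16],
 [  0,   0,   0],
 [-27, -19, -16]]
Now row reduce the product.
R2 ← R2 − (2/3)·R1: [0, 8/3, -16/3]
R4 ← R4 − (9/10)·R1: [0, 4/5, -8/5]
R4 ← R4 − (3/10)·R2: [0, 0, 0]
2 nonzero rows, so rank(TP) = 2.

2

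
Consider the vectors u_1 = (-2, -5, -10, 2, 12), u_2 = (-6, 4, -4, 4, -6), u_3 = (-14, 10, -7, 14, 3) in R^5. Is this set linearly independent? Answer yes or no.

Form the matrix with these vectors as rows and row reduce.
R2 ← R2 − (3)·R1: [0, 19, 26, -2, -42]
R3 ← R3 − (7)·R1: [0, 45, 63, 0, -81]
R3 ← R3 − (45/19)·R2: [0, 0, 27/19, 90/19, 351/19]
3 nonzero rows, so the 3 vectors span a space of dimension 3.
Since 3 = 3, the vectors are linearly independent.

yes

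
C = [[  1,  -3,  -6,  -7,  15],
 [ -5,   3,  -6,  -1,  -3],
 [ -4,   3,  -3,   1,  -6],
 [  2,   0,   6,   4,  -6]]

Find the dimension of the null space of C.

Row reduce to echelon form.
R2 ← R2 + (5)·R1: [0, -12, -36, -36, 72]
R3 ← R3 + (4)·R1: [0, -9, -27, -27, 54]
R4 ← R4 − (2)·R1: [0, 6, 18, 18, -36]
R3 ← R3 − (3/4)·R2: [0, 0, 0, 0, 0]
R4 ← R4 + (1/2)·R2: [0, 0, 0, 0, 0]
2 nonzero rows, so rank(C) = 2.
C has 5 columns; by rank–nullity, nullity = 5 − 2 = 3.

3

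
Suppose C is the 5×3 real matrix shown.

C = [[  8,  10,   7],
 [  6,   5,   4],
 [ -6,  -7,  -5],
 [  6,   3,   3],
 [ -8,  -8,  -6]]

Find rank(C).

2

Row reduce to echelon form.
R2 ← R2 − (3/4)·R1: [0, -5/2, -5/4]
R3 ← R3 + (3/4)·R1: [0, 1/2, 1/4]
R4 ← R4 − (3/4)·R1: [0, -9/2, -9/4]
R5 ← R5 + R1: [0, 2, 1]
R3 ← R3 + (1/5)·R2: [0, 0, 0]
R4 ← R4 − (9/5)·R2: [0, 0, 0]
R5 ← R5 + (4/5)·R2: [0, 0, 0]
Echelon form has 2 nonzero rows, so rank(C) = 2.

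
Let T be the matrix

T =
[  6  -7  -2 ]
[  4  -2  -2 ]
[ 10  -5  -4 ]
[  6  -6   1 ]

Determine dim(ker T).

Row reduce to echelon form.
R2 ← R2 − (2/3)·R1: [0, 8/3, -2/3]
R3 ← R3 − (5/3)·R1: [0, 20/3, -2/3]
R4 ← R4 − R1: [0, 1, 3]
R3 ← R3 − (5/2)·R2: [0, 0, 1]
R4 ← R4 − (3/8)·R2: [0, 0, 13/4]
R4 ← R4 − (13/4)·R3: [0, 0, 0]
3 nonzero rows, so rank(T) = 3.
T has 3 columns; by rank–nullity, nullity = 3 − 3 = 0.

0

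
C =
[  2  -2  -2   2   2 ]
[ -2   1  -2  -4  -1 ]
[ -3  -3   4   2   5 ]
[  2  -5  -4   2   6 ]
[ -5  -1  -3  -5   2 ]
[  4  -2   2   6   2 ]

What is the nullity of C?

Row reduce to echelon form.
R2 ← R2 + R1: [0, -1, -4, -2, 1]
R3 ← R3 + (3/2)·R1: [0, -6, 1, 5, 8]
R4 ← R4 − R1: [0, -3, -2, 0, 4]
R5 ← R5 + (5/2)·R1: [0, -6, -8, 0, 7]
R6 ← R6 − (2)·R1: [0, 2, 6, 2, -2]
R3 ← R3 − (6)·R2: [0, 0, 25, 17, 2]
R4 ← R4 − (3)·R2: [0, 0, 10, 6, 1]
R5 ← R5 − (6)·R2: [0, 0, 16, 12, 1]
R6 ← R6 + (2)·R2: [0, 0, -2, -2, 0]
R4 ← R4 − (2/5)·R3: [0, 0, 0, -4/5, 1/5]
R5 ← R5 − (16/25)·R3: [0, 0, 0, 28/25, -7/25]
R6 ← R6 + (2/25)·R3: [0, 0, 0, -16/25, 4/25]
R5 ← R5 + (7/5)·R4: [0, 0, 0, 0, 0]
R6 ← R6 − (4/5)·R4: [0, 0, 0, 0, 0]
4 nonzero rows, so rank(C) = 4.
C has 5 columns; by rank–nullity, nullity = 5 − 4 = 1.

1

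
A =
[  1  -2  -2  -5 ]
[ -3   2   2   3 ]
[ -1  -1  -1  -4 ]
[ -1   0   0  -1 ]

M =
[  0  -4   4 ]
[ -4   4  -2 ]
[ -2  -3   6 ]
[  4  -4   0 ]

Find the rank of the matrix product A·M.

2

First compute AM:
[[ -8,  14,  -4],
 [  0,   2,  -4],
 [-10,  19,  -8],
 [ -4,   8,  -4]]
Now row reduce the product.
R3 ← R3 − (5/4)·R1: [0, 3/2, -3]
R4 ← R4 − (1/2)·R1: [0, 1, -2]
R3 ← R3 − (3/4)·R2: [0, 0, 0]
R4 ← R4 − (1/2)·R2: [0, 0, 0]
2 nonzero rows, so rank(AM) = 2.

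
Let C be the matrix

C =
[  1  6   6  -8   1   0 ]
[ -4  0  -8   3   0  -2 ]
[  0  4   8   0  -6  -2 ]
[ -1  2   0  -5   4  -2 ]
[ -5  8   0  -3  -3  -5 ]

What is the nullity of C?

2

Row reduce to echelon form.
R2 ← R2 + (4)·R1: [0, 24, 16, -29, 4, -2]
R4 ← R4 + R1: [0, 8, 6, -13, 5, -2]
R5 ← R5 + (5)·R1: [0, 38, 30, -43, 2, -5]
R3 ← R3 − (1/6)·R2: [0, 0, 16/3, 29/6, -20/3, -5/3]
R4 ← R4 − (1/3)·R2: [0, 0, 2/3, -10/3, 11/3, -4/3]
R5 ← R5 − (19/12)·R2: [0, 0, 14/3, 35/12, -13/3, -11/6]
R4 ← R4 − (1/8)·R3: [0, 0, 0, -63/16, 9/2, -9/8]
R5 ← R5 − (7/8)·R3: [0, 0, 0, -21/16, 3/2, -3/8]
R5 ← R5 − (1/3)·R4: [0, 0, 0, 0, 0, 0]
4 nonzero rows, so rank(C) = 4.
C has 6 columns; by rank–nullity, nullity = 6 − 4 = 2.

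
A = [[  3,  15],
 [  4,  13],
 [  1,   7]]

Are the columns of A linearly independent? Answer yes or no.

yes

Row reduce A to echelon form.
R2 ← R2 − (4/3)·R1: [0, -7]
R3 ← R3 − (1/3)·R1: [0, 2]
R3 ← R3 + (2/7)·R2: [0, 0]
2 pivots among 2 columns.
Every column is a pivot column, so the columns are linearly independent.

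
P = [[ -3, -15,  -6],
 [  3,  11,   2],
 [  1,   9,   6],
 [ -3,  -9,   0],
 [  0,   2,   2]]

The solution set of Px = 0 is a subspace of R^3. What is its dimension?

1

Row reduce to echelon form.
R2 ← R2 + R1: [0, -4, -4]
R3 ← R3 + (1/3)·R1: [0, 4, 4]
R4 ← R4 − R1: [0, 6, 6]
R3 ← R3 + R2: [0, 0, 0]
R4 ← R4 + (3/2)·R2: [0, 0, 0]
R5 ← R5 + (1/2)·R2: [0, 0, 0]
2 nonzero rows, so rank(P) = 2.
P has 3 columns; by rank–nullity, nullity = 3 − 2 = 1.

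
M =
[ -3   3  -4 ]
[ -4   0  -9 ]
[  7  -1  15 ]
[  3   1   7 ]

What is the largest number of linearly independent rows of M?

Row reduce to echelon form.
R2 ← R2 − (4/3)·R1: [0, -4, -11/3]
R3 ← R3 + (7/3)·R1: [0, 6, 17/3]
R4 ← R4 + R1: [0, 4, 3]
R3 ← R3 + (3/2)·R2: [0, 0, 1/6]
R4 ← R4 + R2: [0, 0, -2/3]
R4 ← R4 + (4)·R3: [0, 0, 0]
Echelon form has 3 nonzero rows, so rank(M) = 3.
The rank gives the maximum number of linearly independent rows: 3.

3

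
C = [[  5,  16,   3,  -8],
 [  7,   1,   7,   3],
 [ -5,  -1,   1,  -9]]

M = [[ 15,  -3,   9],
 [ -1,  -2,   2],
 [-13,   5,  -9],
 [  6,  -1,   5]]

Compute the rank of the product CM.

First compute CM:
[[-28, -24,  10],
 [ 31,   9,  17],
 [-141,  31, -101]]
Now row reduce the product.
R2 ← R2 + (31/28)·R1: [0, -123/7, 393/14]
R3 ← R3 − (141/28)·R1: [0, 1063/7, -2119/14]
R3 ← R3 + (1063/123)·R2: [0, 0, 3741/41]
3 nonzero rows, so rank(CM) = 3.

3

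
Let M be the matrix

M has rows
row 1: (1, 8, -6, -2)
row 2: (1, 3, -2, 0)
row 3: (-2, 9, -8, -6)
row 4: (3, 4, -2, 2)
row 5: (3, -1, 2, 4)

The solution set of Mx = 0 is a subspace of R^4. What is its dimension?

Row reduce to echelon form.
R2 ← R2 − R1: [0, -5, 4, 2]
R3 ← R3 + (2)·R1: [0, 25, -20, -10]
R4 ← R4 − (3)·R1: [0, -20, 16, 8]
R5 ← R5 − (3)·R1: [0, -25, 20, 10]
R3 ← R3 + (5)·R2: [0, 0, 0, 0]
R4 ← R4 − (4)·R2: [0, 0, 0, 0]
R5 ← R5 − (5)·R2: [0, 0, 0, 0]
2 nonzero rows, so rank(M) = 2.
M has 4 columns; by rank–nullity, nullity = 4 − 2 = 2.

2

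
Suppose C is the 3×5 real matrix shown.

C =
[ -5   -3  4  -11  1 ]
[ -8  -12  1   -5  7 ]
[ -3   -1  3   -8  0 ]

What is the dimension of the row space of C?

Row reduce to echelon form.
R2 ← R2 − (8/5)·R1: [0, -36/5, -27/5, 63/5, 27/5]
R3 ← R3 − (3/5)·R1: [0, 4/5, 3/5, -7/5, -3/5]
R3 ← R3 + (1/9)·R2: [0, 0, 0, 0, 0]
Echelon form has 2 nonzero rows, so rank(C) = 2.
The row space has dimension equal to the rank: 2.

2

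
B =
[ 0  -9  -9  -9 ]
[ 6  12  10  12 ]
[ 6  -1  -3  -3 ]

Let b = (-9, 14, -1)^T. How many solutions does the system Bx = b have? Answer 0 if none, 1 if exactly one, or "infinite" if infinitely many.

Row reduce the augmented matrix [B | b].
Swap R1 ↔ R2
R3 ← R3 − R1: [0, -13, -13, -15, -15]
R3 ← R3 − (13/9)·R2: [0, 0, 0, -2, -2]
The echelon form has 3 nonzero rows, and every pivot lies in the first 4 columns, so rank(B) = rank([B|b]) = 3.
The system is consistent.
rank = 3 < 4 unknowns, so there are infinitely many solutions.

infinite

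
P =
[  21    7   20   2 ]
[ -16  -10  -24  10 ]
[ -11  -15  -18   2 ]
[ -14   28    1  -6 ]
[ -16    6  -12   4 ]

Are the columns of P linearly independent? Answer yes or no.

yes

Row reduce P to echelon form.
R2 ← R2 + (16/21)·R1: [0, -14/3, -184/21, 242/21]
R3 ← R3 + (11/21)·R1: [0, -34/3, -158/21, 64/21]
R4 ← R4 + (2/3)·R1: [0, 98/3, 43/3, -14/3]
R5 ← R5 + (16/21)·R1: [0, 34/3, 68/21, 116/21]
R3 ← R3 − (17/7)·R2: [0, 0, 674/49, -1222/49]
R4 ← R4 + (7)·R2: [0, 0, -47, 76]
R5 ← R5 + (17/7)·R2: [0, 0, -884/49, 1642/49]
R4 ← R4 + (2303/674)·R3: [0, 0, 0, -3105/337]
R5 ← R5 + (442/337)·R3: [0, 0, 0, 270/337]
R5 ← R5 + (2/23)·R4: [0, 0, 0, 0]
4 pivots among 4 columns.
Every column is a pivot column, so the columns are linearly independent.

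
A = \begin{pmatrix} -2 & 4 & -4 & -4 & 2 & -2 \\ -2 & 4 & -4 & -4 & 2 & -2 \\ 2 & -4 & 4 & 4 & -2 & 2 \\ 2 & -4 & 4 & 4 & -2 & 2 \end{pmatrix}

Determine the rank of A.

Row reduce to echelon form.
R2 ← R2 − R1: [0, 0, 0, 0, 0, 0]
R3 ← R3 + R1: [0, 0, 0, 0, 0, 0]
R4 ← R4 + R1: [0, 0, 0, 0, 0, 0]
Echelon form has 1 nonzero row, so rank(A) = 1.

1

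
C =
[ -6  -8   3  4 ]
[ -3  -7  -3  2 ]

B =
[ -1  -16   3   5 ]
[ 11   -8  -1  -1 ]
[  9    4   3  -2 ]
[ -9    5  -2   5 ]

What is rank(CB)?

2

First compute CB:
[[-91, 192,  -9,  -8],
 [-119, 102, -15,   8]]
Now row reduce the product.
R2 ← R2 − (17/13)·R1: [0, -1938/13, -42/13, 240/13]
2 nonzero rows, so rank(CB) = 2.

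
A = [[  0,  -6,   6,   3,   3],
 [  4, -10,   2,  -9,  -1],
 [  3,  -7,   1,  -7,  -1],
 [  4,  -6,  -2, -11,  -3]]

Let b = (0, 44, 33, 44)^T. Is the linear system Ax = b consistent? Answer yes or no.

Row reduce the augmented matrix [A | b].
Swap R1 ↔ R2
R3 ← R3 − (3/4)·R1: [0, 1/2, -1/2, -1/4, -1/4, 0]
R4 ← R4 − R1: [0, 4, -4, -2, -2, 0]
R3 ← R3 + (1/12)·R2: [0, 0, 0, 0, 0, 0]
R4 ← R4 + (2/3)·R2: [0, 0, 0, 0, 0, 0]
The echelon form has 2 nonzero rows, and every pivot lies in the first 5 columns, so rank(A) = rank([A|b]) = 2.
The system is consistent.

yes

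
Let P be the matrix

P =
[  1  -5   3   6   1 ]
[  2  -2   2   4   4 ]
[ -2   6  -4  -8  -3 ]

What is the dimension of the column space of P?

2

Row reduce to echelon form.
R2 ← R2 − (2)·R1: [0, 8, -4, -8, 2]
R3 ← R3 + (2)·R1: [0, -4, 2, 4, -1]
R3 ← R3 + (1/2)·R2: [0, 0, 0, 0, 0]
Echelon form has 2 nonzero rows, so rank(P) = 2.
The column space has dimension equal to the rank: 2.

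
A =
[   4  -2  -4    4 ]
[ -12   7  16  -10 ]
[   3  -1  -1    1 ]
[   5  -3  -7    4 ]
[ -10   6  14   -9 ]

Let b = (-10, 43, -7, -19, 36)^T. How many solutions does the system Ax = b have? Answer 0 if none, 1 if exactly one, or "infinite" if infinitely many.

infinite

Row reduce the augmented matrix [A | b].
R2 ← R2 + (3)·R1: [0, 1, 4, 2, 13]
R3 ← R3 − (3/4)·R1: [0, 1/2, 2, -2, 1/2]
R4 ← R4 − (5/4)·R1: [0, -1/2, -2, -1, -13/2]
R5 ← R5 + (5/2)·R1: [0, 1, 4, 1, 11]
R3 ← R3 − (1/2)·R2: [0, 0, 0, -3, -6]
R4 ← R4 + (1/2)·R2: [0, 0, 0, 0, 0]
R5 ← R5 − R2: [0, 0, 0, -1, -2]
R5 ← R5 − (1/3)·R3: [0, 0, 0, 0, 0]
The echelon form has 3 nonzero rows, and every pivot lies in the first 4 columns, so rank(A) = rank([A|b]) = 3.
The system is consistent.
rank = 3 < 4 unknowns, so there are infinitely many solutions.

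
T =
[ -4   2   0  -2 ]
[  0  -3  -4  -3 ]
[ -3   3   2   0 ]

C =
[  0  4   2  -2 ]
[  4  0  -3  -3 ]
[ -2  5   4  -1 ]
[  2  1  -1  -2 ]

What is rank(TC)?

2

First compute TC:
[[  4, -18, -12,   6],
 [-10, -23,  -4,  19],
 [  8,  -2,  -7,  -5]]
Now row reduce the product.
R2 ← R2 + (5/2)·R1: [0, -68, -34, 34]
R3 ← R3 − (2)·R1: [0, 34, 17, -17]
R3 ← R3 + (1/2)·R2: [0, 0, 0, 0]
2 nonzero rows, so rank(TC) = 2.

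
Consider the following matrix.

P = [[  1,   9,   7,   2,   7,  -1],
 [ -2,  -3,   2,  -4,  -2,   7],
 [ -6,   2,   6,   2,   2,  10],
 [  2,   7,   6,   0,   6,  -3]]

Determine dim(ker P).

Row reduce to echelon form.
R2 ← R2 + (2)·R1: [0, 15, 16, 0, 12, 5]
R3 ← R3 + (6)·R1: [0, 56, 48, 14, 44, 4]
R4 ← R4 − (2)·R1: [0, -11, -8, -4, -8, -1]
R3 ← R3 − (56/15)·R2: [0, 0, -176/15, 14, -4/5, -44/3]
R4 ← R4 + (11/15)·R2: [0, 0, 56/15, -4, 4/5, 8/3]
R4 ← R4 + (7/22)·R3: [0, 0, 0, 5/11, 6/11, -2]
4 nonzero rows, so rank(P) = 4.
P has 6 columns; by rank–nullity, nullity = 6 − 4 = 2.

2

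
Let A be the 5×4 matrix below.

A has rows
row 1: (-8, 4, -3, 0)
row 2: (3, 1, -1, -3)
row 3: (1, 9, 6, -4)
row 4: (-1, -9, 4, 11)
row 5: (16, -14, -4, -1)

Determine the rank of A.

4

Row reduce to echelon form.
R2 ← R2 + (3/8)·R1: [0, 5/2, -17/8, -3]
R3 ← R3 + (1/8)·R1: [0, 19/2, 45/8, -4]
R4 ← R4 − (1/8)·R1: [0, -19/2, 35/8, 11]
R5 ← R5 + (2)·R1: [0, -6, -10, -1]
R3 ← R3 − (19/5)·R2: [0, 0, 137/10, 37/5]
R4 ← R4 + (19/5)·R2: [0, 0, -37/10, -2/5]
R5 ← R5 + (12/5)·R2: [0, 0, -151/10, -41/5]
R4 ← R4 + (37/137)·R3: [0, 0, 0, 219/137]
R5 ← R5 + (151/137)·R3: [0, 0, 0, -6/137]
R5 ← R5 + (2/73)·R4: [0, 0, 0, 0]
Echelon form has 4 nonzero rows, so rank(A) = 4.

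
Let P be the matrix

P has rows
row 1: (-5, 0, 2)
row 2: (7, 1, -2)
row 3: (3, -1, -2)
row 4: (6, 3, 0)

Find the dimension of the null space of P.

1

Row reduce to echelon form.
R2 ← R2 + (7/5)·R1: [0, 1, 4/5]
R3 ← R3 + (3/5)·R1: [0, -1, -4/5]
R4 ← R4 + (6/5)·R1: [0, 3, 12/5]
R3 ← R3 + R2: [0, 0, 0]
R4 ← R4 − (3)·R2: [0, 0, 0]
2 nonzero rows, so rank(P) = 2.
P has 3 columns; by rank–nullity, nullity = 3 − 2 = 1.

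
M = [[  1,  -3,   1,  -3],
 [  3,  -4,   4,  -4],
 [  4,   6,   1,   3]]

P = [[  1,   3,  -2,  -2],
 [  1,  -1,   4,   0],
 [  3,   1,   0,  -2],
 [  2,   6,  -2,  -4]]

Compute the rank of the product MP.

First compute MP:
[[ -5, -11,  -8,   8],
 [  3,  -7, -14,   2],
 [ 19,  25,  10, -22]]
Now row reduce the product.
R2 ← R2 + (3/5)·R1: [0, -68/5, -94/5, 34/5]
R3 ← R3 + (19/5)·R1: [0, -84/5, -102/5, 42/5]
R3 ← R3 − (21/17)·R2: [0, 0, 48/17, 0]
3 nonzero rows, so rank(MP) = 3.

3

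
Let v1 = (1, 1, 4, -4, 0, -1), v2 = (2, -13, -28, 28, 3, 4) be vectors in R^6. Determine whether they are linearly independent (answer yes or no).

Form the matrix with these vectors as rows and row reduce.
R2 ← R2 − (2)·R1: [0, -15, -36, 36, 3, 6]
2 nonzero rows, so the 2 vectors span a space of dimension 2.
Since 2 = 2, the vectors are linearly independent.

yes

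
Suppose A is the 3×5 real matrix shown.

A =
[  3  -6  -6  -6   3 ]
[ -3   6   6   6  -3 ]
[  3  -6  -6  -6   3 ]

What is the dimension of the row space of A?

Row reduce to echelon form.
R2 ← R2 + R1: [0, 0, 0, 0, 0]
R3 ← R3 − R1: [0, 0, 0, 0, 0]
Echelon form has 1 nonzero row, so rank(A) = 1.
The row space has dimension equal to the rank: 1.

1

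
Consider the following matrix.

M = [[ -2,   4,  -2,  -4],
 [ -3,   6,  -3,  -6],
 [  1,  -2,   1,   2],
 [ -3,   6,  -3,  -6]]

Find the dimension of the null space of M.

3

Row reduce to echelon form.
R2 ← R2 − (3/2)·R1: [0, 0, 0, 0]
R3 ← R3 + (1/2)·R1: [0, 0, 0, 0]
R4 ← R4 − (3/2)·R1: [0, 0, 0, 0]
1 nonzero row, so rank(M) = 1.
M has 4 columns; by rank–nullity, nullity = 4 − 1 = 3.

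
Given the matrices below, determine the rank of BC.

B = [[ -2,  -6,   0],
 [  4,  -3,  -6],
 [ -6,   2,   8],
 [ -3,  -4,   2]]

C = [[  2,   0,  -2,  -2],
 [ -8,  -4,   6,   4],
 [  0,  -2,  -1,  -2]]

2

First compute BC:
[[ 44,  24, -32, -20],
 [ 32,  24, -20,  -8],
 [-28, -24,  16,   4],
 [ 26,  12, -20, -14]]
Now row reduce the product.
R2 ← R2 − (8/11)·R1: [0, 72/11, 36/11, 72/11]
R3 ← R3 + (7/11)·R1: [0, -96/11, -48/11, -96/11]
R4 ← R4 − (13/22)·R1: [0, -24/11, -12/11, -24/11]
R3 ← R3 + (4/3)·R2: [0, 0, 0, 0]
R4 ← R4 + (1/3)·R2: [0, 0, 0, 0]
2 nonzero rows, so rank(BC) = 2.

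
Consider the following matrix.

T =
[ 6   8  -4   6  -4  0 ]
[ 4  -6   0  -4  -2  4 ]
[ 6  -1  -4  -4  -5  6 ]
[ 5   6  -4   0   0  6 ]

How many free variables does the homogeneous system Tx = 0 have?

Row reduce to echelon form.
R2 ← R2 − (2/3)·R1: [0, -34/3, 8/3, -8, 2/3, 4]
R3 ← R3 − R1: [0, -9, 0, -10, -1, 6]
R4 ← R4 − (5/6)·R1: [0, -2/3, -2/3, -5, 10/3, 6]
R3 ← R3 − (27/34)·R2: [0, 0, -36/17, -62/17, -26/17, 48/17]
R4 ← R4 − (1/17)·R2: [0, 0, -14/17, -77/17, 56/17, 98/17]
R4 ← R4 − (7/18)·R3: [0, 0, 0, -28/9, 35/9, 14/3]
4 nonzero rows, so rank(T) = 4.
T has 6 columns; by rank–nullity, nullity = 6 − 4 = 2.

2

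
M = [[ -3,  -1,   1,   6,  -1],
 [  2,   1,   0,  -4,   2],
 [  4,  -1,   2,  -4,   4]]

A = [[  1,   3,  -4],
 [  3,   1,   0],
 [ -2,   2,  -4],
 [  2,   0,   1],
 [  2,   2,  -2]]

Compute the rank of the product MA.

2

First compute MA:
[[  2, -10,  16],
 [  1,  11, -16],
 [ -3,  23, -36]]
Now row reduce the product.
R2 ← R2 − (1/2)·R1: [0, 16, -24]
R3 ← R3 + (3/2)·R1: [0, 8, -12]
R3 ← R3 − (1/2)·R2: [0, 0, 0]
2 nonzero rows, so rank(MA) = 2.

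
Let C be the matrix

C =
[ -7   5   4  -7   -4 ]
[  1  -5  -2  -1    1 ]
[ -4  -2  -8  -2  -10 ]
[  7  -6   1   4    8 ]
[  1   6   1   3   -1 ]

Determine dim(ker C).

Row reduce to echelon form.
R2 ← R2 + (1/7)·R1: [0, -30/7, -10/7, -2, 3/7]
R3 ← R3 − (4/7)·R1: [0, -34/7, -72/7, 2, -54/7]
R4 ← R4 + R1: [0, -1, 5, -3, 4]
R5 ← R5 + (1/7)·R1: [0, 47/7, 11/7, 2, -11/7]
R3 ← R3 − (17/15)·R2: [0, 0, -26/3, 64/15, -41/5]
R4 ← R4 − (7/30)·R2: [0, 0, 16/3, -38/15, 39/10]
R5 ← R5 + (47/30)·R2: [0, 0, -2/3, -17/15, -9/10]
R4 ← R4 + (8/13)·R3: [0, 0, 0, 6/65, -149/130]
R5 ← R5 − (1/13)·R3: [0, 0, 0, -19/13, -7/26]
R5 ← R5 + (95/6)·R4: [0, 0, 0, 0, -221/12]
5 nonzero rows, so rank(C) = 5.
C has 5 columns; by rank–nullity, nullity = 5 − 5 = 0.

0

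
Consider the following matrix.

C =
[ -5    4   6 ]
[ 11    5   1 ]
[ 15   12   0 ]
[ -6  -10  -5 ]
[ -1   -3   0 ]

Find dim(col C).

Row reduce to echelon form.
R2 ← R2 + (11/5)·R1: [0, 69/5, 71/5]
R3 ← R3 + (3)·R1: [0, 24, 18]
R4 ← R4 − (6/5)·R1: [0, -74/5, -61/5]
R5 ← R5 − (1/5)·R1: [0, -19/5, -6/5]
R3 ← R3 − (40/23)·R2: [0, 0, -154/23]
R4 ← R4 + (74/69)·R2: [0, 0, 209/69]
R5 ← R5 + (19/69)·R2: [0, 0, 187/69]
R4 ← R4 + (19/42)·R3: [0, 0, 0]
R5 ← R5 + (17/42)·R3: [0, 0, 0]
Echelon form has 3 nonzero rows, so rank(C) = 3.
The column space has dimension equal to the rank: 3.

3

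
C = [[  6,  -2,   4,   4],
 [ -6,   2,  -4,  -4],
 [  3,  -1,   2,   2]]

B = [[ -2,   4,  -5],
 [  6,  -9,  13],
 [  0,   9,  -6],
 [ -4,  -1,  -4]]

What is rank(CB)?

1

First compute CB:
[[-40,  74, -96],
 [ 40, -74,  96],
 [-20,  37, -48]]
Now row reduce the product.
R2 ← R2 + R1: [0, 0, 0]
R3 ← R3 − (1/2)·R1: [0, 0, 0]
1 nonzero row, so rank(CB) = 1.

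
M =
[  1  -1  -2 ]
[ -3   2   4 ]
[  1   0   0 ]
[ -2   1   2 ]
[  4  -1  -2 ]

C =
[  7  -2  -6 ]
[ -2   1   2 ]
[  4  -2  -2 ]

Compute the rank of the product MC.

First compute MC:
[[  1,   1,  -4],
 [ -9,   0,  14],
 [  7,  -2,  -6],
 [ -8,   1,  10],
 [ 22,  -5, -22]]
Now row reduce the product.
R2 ← R2 + (9)·R1: [0, 9, -22]
R3 ← R3 − (7)·R1: [0, -9, 22]
R4 ← R4 + (8)·R1: [0, 9, -22]
R5 ← R5 − (22)·R1: [0, -27, 66]
R3 ← R3 + R2: [0, 0, 0]
R4 ← R4 − R2: [0, 0, 0]
R5 ← R5 + (3)·R2: [0, 0, 0]
2 nonzero rows, so rank(MC) = 2.

2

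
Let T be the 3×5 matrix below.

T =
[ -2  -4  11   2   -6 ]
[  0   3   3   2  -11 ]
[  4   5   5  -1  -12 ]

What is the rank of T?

Row reduce to echelon form.
R3 ← R3 + (2)·R1: [0, -3, 27, 3, -24]
R3 ← R3 + R2: [0, 0, 30, 5, -35]
Echelon form has 3 nonzero rows, so rank(T) = 3.

3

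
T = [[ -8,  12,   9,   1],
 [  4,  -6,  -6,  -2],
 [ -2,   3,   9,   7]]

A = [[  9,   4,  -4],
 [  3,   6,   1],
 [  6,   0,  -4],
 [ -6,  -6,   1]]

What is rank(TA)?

First compute TA:
[[ 12,  34,   9],
 [ -6,  -8,   0],
 [  3, -32, -18]]
Now row reduce the product.
R2 ← R2 + (1/2)·R1: [0, 9, 9/2]
R3 ← R3 − (1/4)·R1: [0, -81/2, -81/4]
R3 ← R3 + (9/2)·R2: [0, 0, 0]
2 nonzero rows, so rank(TA) = 2.

2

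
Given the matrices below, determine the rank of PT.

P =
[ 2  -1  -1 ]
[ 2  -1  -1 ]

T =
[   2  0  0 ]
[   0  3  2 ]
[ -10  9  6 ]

1

First compute PT:
[[ 14, -12,  -8],
 [ 14, -12,  -8]]
Now row reduce the product.
R2 ← R2 − R1: [0, 0, 0]
1 nonzero row, so rank(PT) = 1.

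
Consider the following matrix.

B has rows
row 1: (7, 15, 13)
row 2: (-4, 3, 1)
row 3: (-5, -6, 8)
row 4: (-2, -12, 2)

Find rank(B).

3

Row reduce to echelon form.
R2 ← R2 + (4/7)·R1: [0, 81/7, 59/7]
R3 ← R3 + (5/7)·R1: [0, 33/7, 121/7]
R4 ← R4 + (2/7)·R1: [0, -54/7, 40/7]
R3 ← R3 − (11/27)·R2: [0, 0, 374/27]
R4 ← R4 + (2/3)·R2: [0, 0, 34/3]
R4 ← R4 − (9/11)·R3: [0, 0, 0]
Echelon form has 3 nonzero rows, so rank(B) = 3.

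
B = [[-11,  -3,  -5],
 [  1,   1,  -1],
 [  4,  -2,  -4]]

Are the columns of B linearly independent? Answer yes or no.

Row reduce B to echelon form.
R2 ← R2 + (1/11)·R1: [0, 8/11, -16/11]
R3 ← R3 + (4/11)·R1: [0, -34/11, -64/11]
R3 ← R3 + (17/4)·R2: [0, 0, -12]
3 pivots among 3 columns.
Every column is a pivot column, so the columns are linearly independent.

yes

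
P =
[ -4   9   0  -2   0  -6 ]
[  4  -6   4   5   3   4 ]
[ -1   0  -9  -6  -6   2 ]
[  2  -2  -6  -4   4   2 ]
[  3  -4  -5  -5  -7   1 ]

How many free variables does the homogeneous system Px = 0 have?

Row reduce to echelon form.
R2 ← R2 + R1: [0, 3, 4, 3, 3, -2]
R3 ← R3 − (1/4)·R1: [0, -9/4, -9, -11/2, -6, 7/2]
R4 ← R4 + (1/2)·R1: [0, 5/2, -6, -5, 4, -1]
R5 ← R5 + (3/4)·R1: [0, 11/4, -5, -13/2, -7, -7/2]
R3 ← R3 + (3/4)·R2: [0, 0, -6, -13/4, -15/4, 2]
R4 ← R4 − (5/6)·R2: [0, 0, -28/3, -15/2, 3/2, 2/3]
R5 ← R5 − (11/12)·R2: [0, 0, -26/3, -37/4, -39/4, -5/3]
R4 ← R4 − (14/9)·R3: [0, 0, 0, -22/9, 22/3, -22/9]
R5 ← R5 − (13/9)·R3: [0, 0, 0, -41/9, -13/3, -41/9]
R5 ← R5 − (41/22)·R4: [0, 0, 0, 0, -18, 0]
5 nonzero rows, so rank(P) = 5.
P has 6 columns; by rank–nullity, nullity = 6 − 5 = 1.

1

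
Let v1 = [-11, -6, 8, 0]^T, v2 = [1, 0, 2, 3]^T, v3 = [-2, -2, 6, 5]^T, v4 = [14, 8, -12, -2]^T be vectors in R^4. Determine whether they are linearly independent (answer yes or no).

no

Form the matrix with these vectors as rows and row reduce.
R2 ← R2 + (1/11)·R1: [0, -6/11, 30/11, 3]
R3 ← R3 − (2/11)·R1: [0, -10/11, 50/11, 5]
R4 ← R4 + (14/11)·R1: [0, 4/11, -20/11, -2]
R3 ← R3 − (5/3)·R2: [0, 0, 0, 0]
R4 ← R4 + (2/3)·R2: [0, 0, 0, 0]
2 nonzero rows, so the 4 vectors span a space of dimension 2.
Since 2 < 4, the vectors are linearly dependent.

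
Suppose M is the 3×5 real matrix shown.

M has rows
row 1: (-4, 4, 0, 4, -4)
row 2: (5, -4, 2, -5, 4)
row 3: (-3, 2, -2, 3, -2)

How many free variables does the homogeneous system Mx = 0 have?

3

Row reduce to echelon form.
R2 ← R2 + (5/4)·R1: [0, 1, 2, 0, -1]
R3 ← R3 − (3/4)·R1: [0, -1, -2, 0, 1]
R3 ← R3 + R2: [0, 0, 0, 0, 0]
2 nonzero rows, so rank(M) = 2.
M has 5 columns; by rank–nullity, nullity = 5 − 2 = 3.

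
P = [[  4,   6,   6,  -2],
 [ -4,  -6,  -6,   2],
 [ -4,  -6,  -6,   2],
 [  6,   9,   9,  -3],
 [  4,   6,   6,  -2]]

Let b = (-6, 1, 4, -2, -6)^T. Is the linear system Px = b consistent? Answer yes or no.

Row reduce the augmented matrix [P | b].
R2 ← R2 + R1: [0, 0, 0, 0, -5]
R3 ← R3 + R1: [0, 0, 0, 0, -2]
R4 ← R4 − (3/2)·R1: [0, 0, 0, 0, 7]
R5 ← R5 − R1: [0, 0, 0, 0, 0]
R3 ← R3 − (2/5)·R2: [0, 0, 0, 0, 0]
R4 ← R4 + (7/5)·R2: [0, 0, 0, 0, 0]
The echelon form has 2 nonzero rows; the last pivot sits in the augmented column, so rank(P) = 1 but rank([P|b]) = 2.
Since the ranks differ, the system is inconsistent.

no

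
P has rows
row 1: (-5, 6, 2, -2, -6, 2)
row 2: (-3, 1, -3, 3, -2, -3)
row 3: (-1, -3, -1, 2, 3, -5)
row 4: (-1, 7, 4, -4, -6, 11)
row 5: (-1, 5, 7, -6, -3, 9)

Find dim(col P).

Row reduce to echelon form.
R2 ← R2 − (3/5)·R1: [0, -13/5, -21/5, 21/5, 8/5, -21/5]
R3 ← R3 − (1/5)·R1: [0, -21/5, -7/5, 12/5, 21/5, -27/5]
R4 ← R4 − (1/5)·R1: [0, 29/5, 18/5, -18/5, -24/5, 53/5]
R5 ← R5 − (1/5)·R1: [0, 19/5, 33/5, -28/5, -9/5, 43/5]
R3 ← R3 − (21/13)·R2: [0, 0, 70/13, -57/13, 21/13, 18/13]
R4 ← R4 + (29/13)·R2: [0, 0, -75/13, 75/13, -16/13, 16/13]
R5 ← R5 + (19/13)·R2: [0, 0, 6/13, 7/13, 7/13, 32/13]
R4 ← R4 + (15/14)·R3: [0, 0, 0, 15/14, 1/2, 19/7]
R5 ← R5 − (3/35)·R3: [0, 0, 0, 32/35, 2/5, 82/35]
R5 ← R5 − (64/75)·R4: [0, 0, 0, 0, -2/75, 2/75]
Echelon form has 5 nonzero rows, so rank(P) = 5.
The column space has dimension equal to the rank: 5.

5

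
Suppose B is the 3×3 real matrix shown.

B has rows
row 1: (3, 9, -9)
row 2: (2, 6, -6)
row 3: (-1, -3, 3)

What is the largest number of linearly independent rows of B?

1

Row reduce to echelon form.
R2 ← R2 − (2/3)·R1: [0, 0, 0]
R3 ← R3 + (1/3)·R1: [0, 0, 0]
Echelon form has 1 nonzero row, so rank(B) = 1.
The rank gives the maximum number of linearly independent rows: 1.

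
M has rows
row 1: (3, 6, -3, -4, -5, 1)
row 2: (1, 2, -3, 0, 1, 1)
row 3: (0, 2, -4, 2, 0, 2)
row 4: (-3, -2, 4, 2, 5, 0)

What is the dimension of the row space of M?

Row reduce to echelon form.
R2 ← R2 − (1/3)·R1: [0, 0, -2, 4/3, 8/3, 2/3]
R4 ← R4 + R1: [0, 4, 1, -2, 0, 1]
Swap R2 ↔ R3
R4 ← R4 − (2)·R2: [0, 0, 9, -6, 0, -3]
R4 ← R4 + (9/2)·R3: [0, 0, 0, 0, 12, 0]
Echelon form has 4 nonzero rows, so rank(M) = 4.
The row space has dimension equal to the rank: 4.

4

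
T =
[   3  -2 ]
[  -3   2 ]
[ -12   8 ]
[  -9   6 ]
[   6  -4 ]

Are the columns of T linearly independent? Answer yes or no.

Row reduce T to echelon form.
R2 ← R2 + R1: [0, 0]
R3 ← R3 + (4)·R1: [0, 0]
R4 ← R4 + (3)·R1: [0, 0]
R5 ← R5 − (2)·R1: [0, 0]
1 pivot among 2 columns.
Only 1 < 2 pivot columns, so the columns are linearly dependent.

no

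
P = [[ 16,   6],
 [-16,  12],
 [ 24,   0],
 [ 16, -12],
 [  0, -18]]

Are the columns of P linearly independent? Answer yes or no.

yes

Row reduce P to echelon form.
R2 ← R2 + R1: [0, 18]
R3 ← R3 − (3/2)·R1: [0, -9]
R4 ← R4 − R1: [0, -18]
R3 ← R3 + (1/2)·R2: [0, 0]
R4 ← R4 + R2: [0, 0]
R5 ← R5 + R2: [0, 0]
2 pivots among 2 columns.
Every column is a pivot column, so the columns are linearly independent.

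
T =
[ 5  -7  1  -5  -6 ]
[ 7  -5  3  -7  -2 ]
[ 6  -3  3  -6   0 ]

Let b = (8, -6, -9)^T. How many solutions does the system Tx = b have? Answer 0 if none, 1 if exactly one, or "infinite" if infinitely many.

Row reduce the augmented matrix [T | b].
R2 ← R2 − (7/5)·R1: [0, 24/5, 8/5, 0, 32/5, -86/5]
R3 ← R3 − (6/5)·R1: [0, 27/5, 9/5, 0, 36/5, -93/5]
R3 ← R3 − (9/8)·R2: [0, 0, 0, 0, 0, 3/4]
The echelon form has 3 nonzero rows; the last pivot sits in the augmented column, so rank(T) = 2 but rank([T|b]) = 3.
Since the ranks differ, the system is inconsistent.
It has no solutions.

0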